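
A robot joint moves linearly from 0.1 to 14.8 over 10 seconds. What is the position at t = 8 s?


s = t/T = 8/10 = 0.8
p(t) = p0 + (pf-p0)*s
= 0.1 + (14.8 - 0.1) * 0.8
= 11.86


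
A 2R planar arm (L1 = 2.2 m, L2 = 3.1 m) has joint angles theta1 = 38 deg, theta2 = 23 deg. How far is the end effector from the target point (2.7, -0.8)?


End effector via forward kinematics:
x = L1*cos(t1) + L2*cos(t1+t2) = 3.2365
y = L1*sin(t1) + L2*sin(t1+t2) = 4.0658
Distance to target:
d = sqrt((2.7 - 3.2365)^2 + (-0.8 - 4.0658)^2)
= sqrt(0.2879 + 23.6758)
= 4.8953 m


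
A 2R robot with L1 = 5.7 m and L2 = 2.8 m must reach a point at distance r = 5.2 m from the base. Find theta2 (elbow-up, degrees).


cos(theta2) = (r^2 - L1^2 - L2^2) / (2*L1*L2)
cos(theta2) = (27.04 - 32.49 - 7.84) / 31.92
cos(theta2) = -0.416353
theta2 = 114.6046 degrees


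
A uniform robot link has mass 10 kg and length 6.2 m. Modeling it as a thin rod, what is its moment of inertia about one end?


I = (1/3) * m * L^2
= (1/3) * 10 * 6.2^2
= 0.333333 * 10 * 38.44
= 128.1333 kg*m^2


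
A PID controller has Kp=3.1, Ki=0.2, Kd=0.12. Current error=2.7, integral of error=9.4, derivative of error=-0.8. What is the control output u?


u = Kp*e + Ki*int(e) + Kd*de/dt
= 3.1*2.7 + 0.2*9.4 + 0.12*(-0.8)
= 8.37 + 1.88 + -0.096
= 10.154


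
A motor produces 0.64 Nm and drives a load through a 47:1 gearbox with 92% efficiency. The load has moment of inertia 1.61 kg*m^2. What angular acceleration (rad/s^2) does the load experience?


tau_out = tau_motor * N * eta
= 0.64 * 47 * 0.92 = 27.6736 Nm
alpha = tau_out / I = 27.6736 / 1.61
= 17.1886 rad/s^2


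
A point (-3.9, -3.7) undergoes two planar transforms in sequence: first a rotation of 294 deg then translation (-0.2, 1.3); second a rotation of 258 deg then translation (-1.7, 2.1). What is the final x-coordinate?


After transform 1:
x1 = cos(294)*-3.9 - sin(294)*-3.7 + -0.2 = -5.1664
y1 = sin(294)*-3.9 + cos(294)*-3.7 + 1.3 = 3.3579
After transform 2:
x2 = cos(258)*-5.1664 - sin(258)*3.3579 + -1.7
= 2.6587


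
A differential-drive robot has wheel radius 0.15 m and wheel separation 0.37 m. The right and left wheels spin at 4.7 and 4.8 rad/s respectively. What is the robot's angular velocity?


vR = r*wR = 0.15*4.7 = 0.705 m/s
vL = r*wL = 0.15*4.8 = 0.72 m/s
v = (vR+vL)/2 = 0.7125 m/s
omega = (vR-vL)/L = -0.0405 rad/s
angular velocity = -0.0405 rad/s


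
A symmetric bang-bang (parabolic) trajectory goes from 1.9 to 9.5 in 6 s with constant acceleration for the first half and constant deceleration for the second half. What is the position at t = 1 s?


Symmetric rest-to-rest: each phase covers (pf-p0)/2 in time T/2. 0.5*a*(T/2)^2 = (pf-p0)/2 => a = 4*(pf-p0)/T^2
a = 4*(9.5-1.9)/6^2 = 0.8444
t = 1 is in the acceleration phase (t <= T/2).
p = p0 + 0.5*a*t^2 = 1.9 + 0.5*0.8444*1^2
= 2.3222


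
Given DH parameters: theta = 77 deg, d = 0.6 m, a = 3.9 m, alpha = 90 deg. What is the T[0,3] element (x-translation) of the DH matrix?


T[0,3] = a * cos(theta)
= 3.9 * cos(77 deg)
= 3.9 * 0.225
= 0.8773


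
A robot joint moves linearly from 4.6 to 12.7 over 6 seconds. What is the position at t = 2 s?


s = t/T = 2/6 = 0.3333
p(t) = p0 + (pf-p0)*s
= 4.6 + (12.7 - 4.6) * 0.3333
= 7.3


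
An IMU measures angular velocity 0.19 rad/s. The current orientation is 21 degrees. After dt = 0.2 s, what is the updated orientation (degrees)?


delta_theta = w * dt = 0.19 * 0.2 = 0.038 rad
= 2.1772 deg
theta_new = 21 + 2.1772 = 23.1772 deg


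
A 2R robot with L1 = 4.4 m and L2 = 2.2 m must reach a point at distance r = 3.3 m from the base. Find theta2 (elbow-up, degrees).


cos(theta2) = (r^2 - L1^2 - L2^2) / (2*L1*L2)
cos(theta2) = (10.89 - 19.36 - 4.84) / 19.36
cos(theta2) = -0.6875
theta2 = 133.4325 degrees


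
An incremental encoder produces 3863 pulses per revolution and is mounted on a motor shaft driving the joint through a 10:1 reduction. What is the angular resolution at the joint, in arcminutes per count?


counts per rev = 3863
effective counts at joint = 3863 * 10 = 38630
resolution = 360*60 / 38630
= 0.5592 arcmin/count


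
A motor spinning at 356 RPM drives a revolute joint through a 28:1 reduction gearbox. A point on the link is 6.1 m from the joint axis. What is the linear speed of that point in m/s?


omega_motor = 356 * 2*pi/60 = 37.2802 rad/s
omega_joint = omega_motor / 28 = 1.3314 rad/s
v = omega_joint * r = 1.3314 * 6.1
= 8.1218 m/s


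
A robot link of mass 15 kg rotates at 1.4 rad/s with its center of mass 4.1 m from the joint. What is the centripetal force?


F = m * omega^2 * r
= 15 * 1.4^2 * 4.1
= 15 * 1.96 * 4.1
= 120.54 N


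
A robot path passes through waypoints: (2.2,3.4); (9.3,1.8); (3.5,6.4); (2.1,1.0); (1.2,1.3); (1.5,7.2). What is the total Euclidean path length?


Segment lengths:
  seg1 = sqrt((7.1)^2 + (-1.6)^2) = 7.278
  seg2 = sqrt((-5.8)^2 + (4.6)^2) = 7.4027
  seg3 = sqrt((-1.4)^2 + (-5.4)^2) = 5.5785
  seg4 = sqrt((-0.9)^2 + (0.3)^2) = 0.9487
  seg5 = sqrt((0.3)^2 + (5.9)^2) = 5.9076
Total = 27.1156


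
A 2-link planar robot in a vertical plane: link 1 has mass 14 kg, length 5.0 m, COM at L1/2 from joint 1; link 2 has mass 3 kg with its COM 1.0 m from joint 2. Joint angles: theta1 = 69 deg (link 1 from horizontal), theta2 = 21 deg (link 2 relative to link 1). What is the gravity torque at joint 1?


Horizontal distance from joint 1 to link-1 COM:
  x_c1 = (L1/2)*cos(t1) = 2.5 * 0.3584 = 0.8959 m
Horizontal distance from joint 1 to link-2 COM:
  x_c2 = L1*cos(t1) + Lc2*cos(t1+t2)
       = 5.0*0.3584 + 1.0*0.0 = 1.7918 m
tau1 = m1*g*x_c1 + m2*g*x_c2
     = 14*9.81*0.8959 + 3*9.81*1.7918
     = 123.0456 + 52.7338
     = 175.7795 Nm


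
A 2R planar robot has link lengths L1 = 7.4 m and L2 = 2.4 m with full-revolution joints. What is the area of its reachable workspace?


r_max = L1 + L2 = 9.8 m
r_min = |L1 - L2| = 5.0 m
Area = pi*(r_max^2 - r_min^2)
= pi*(96.04 - 25.0)
= pi * 71.04
= 223.1787 m^2


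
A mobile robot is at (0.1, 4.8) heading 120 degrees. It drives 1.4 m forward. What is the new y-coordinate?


y_new = y0 + d*sin(theta)
= 4.8 + 1.4*sin(120)
= 4.8 + 1.2124
= 6.0124


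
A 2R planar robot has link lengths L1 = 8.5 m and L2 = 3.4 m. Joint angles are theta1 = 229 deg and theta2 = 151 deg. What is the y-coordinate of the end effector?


Convert angles to radians: theta1 = 3.9968, theta2 = 2.6354
y = L1*sin(theta1) + L2*sin(theta1+theta2)
y = -6.415 + 1.1629
y = -5.2522


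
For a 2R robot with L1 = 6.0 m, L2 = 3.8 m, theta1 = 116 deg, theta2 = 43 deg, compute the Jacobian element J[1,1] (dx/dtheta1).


J[1,1] = -L1*sin(t1) - L2*sin(t1+t2)
= -6.0*sin(116) - 3.8*sin(159)
= -6.7546


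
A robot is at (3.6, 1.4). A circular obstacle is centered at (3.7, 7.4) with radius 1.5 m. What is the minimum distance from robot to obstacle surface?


center_dist = sqrt((3.6-3.7)^2 + (1.4-7.4)^2)
= sqrt(0.01 + 36.0)
= 6.0008
min_dist = center_dist - radius = 6.0008 - 1.5 = 4.5008 m


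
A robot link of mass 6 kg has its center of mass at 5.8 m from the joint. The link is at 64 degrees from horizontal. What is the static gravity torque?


tau = m*g*L*cos(angle)
= 6 * 9.81 * 5.8 * cos(64 deg)
= 6 * 9.81 * 5.8 * 0.4384
= 149.6546 Nm


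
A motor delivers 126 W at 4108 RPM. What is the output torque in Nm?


omega = 4108 * 2*pi/60 = 430.1888 rad/s
tau = P / omega = 126 / 430.1888
= 0.2929 Nm


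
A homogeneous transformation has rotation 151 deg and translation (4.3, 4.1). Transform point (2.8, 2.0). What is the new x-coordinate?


x' = cos(theta)*px - sin(theta)*py + tx
= -0.8746*2.8 - 0.4848*2.0 + 4.3
= 0.8814


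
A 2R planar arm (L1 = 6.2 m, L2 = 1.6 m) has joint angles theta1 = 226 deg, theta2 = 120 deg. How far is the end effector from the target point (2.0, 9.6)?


End effector via forward kinematics:
x = L1*cos(t1) + L2*cos(t1+t2) = -2.7544
y = L1*sin(t1) + L2*sin(t1+t2) = -4.847
Distance to target:
d = sqrt((2.0 - -2.7544)^2 + (9.6 - -4.847)^2)
= sqrt(22.6044 + 208.7153)
= 15.2092 m


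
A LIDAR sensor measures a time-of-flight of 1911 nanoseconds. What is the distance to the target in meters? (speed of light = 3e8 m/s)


tof = 1911 ns = 1.911e-06 s
dist = c * tof / 2
= 3e8 * 1.911e-06 / 2
= 286.65 m


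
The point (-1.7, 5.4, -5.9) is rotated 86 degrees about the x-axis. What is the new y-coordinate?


Rotation about x-axis: y' = y*cos(theta) - z*sin(theta)
= 5.4 * 0.0698 - -5.9 * 0.9976
= 6.2623


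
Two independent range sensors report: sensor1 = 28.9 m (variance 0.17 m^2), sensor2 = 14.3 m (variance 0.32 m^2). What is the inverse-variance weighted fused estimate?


w1 = (1/var1) / (1/var1 + 1/var2)
   = 5.8824 / (5.8824 + 3.125) = 0.6531
w2 = 1 - w1 = 0.3469
fused = w1*s1 + w2*s2 = 18.8735 + 4.9612
= 23.8347 m


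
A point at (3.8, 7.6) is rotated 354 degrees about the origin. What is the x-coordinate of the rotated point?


x' = x*cos(theta) - y*sin(theta)
cos(354 deg) = 0.9945, sin(354 deg) = -0.1045
x' = 3.8 * 0.9945 - 7.6 * -0.1045
= 3.7792 - -0.7944
= 4.5736


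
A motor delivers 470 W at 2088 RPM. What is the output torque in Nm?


omega = 2088 * 2*pi/60 = 218.6548 rad/s
tau = P / omega = 470 / 218.6548
= 2.1495 Nm


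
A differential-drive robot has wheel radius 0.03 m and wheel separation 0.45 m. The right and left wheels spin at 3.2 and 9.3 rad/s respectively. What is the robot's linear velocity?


vR = r*wR = 0.03*3.2 = 0.096 m/s
vL = r*wL = 0.03*9.3 = 0.279 m/s
v = (vR+vL)/2 = 0.1875 m/s
omega = (vR-vL)/L = -0.4067 rad/s
linear velocity = 0.1875 m/s


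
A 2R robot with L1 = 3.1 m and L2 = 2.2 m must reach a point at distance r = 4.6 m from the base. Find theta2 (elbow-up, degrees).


cos(theta2) = (r^2 - L1^2 - L2^2) / (2*L1*L2)
cos(theta2) = (21.16 - 9.61 - 4.84) / 13.64
cos(theta2) = 0.491935
theta2 = 60.5321 degrees


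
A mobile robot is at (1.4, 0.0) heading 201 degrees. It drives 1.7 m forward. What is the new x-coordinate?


x_new = x0 + d*cos(theta)
= 1.4 + 1.7*cos(201)
= 1.4 + -1.5871
= -0.1871


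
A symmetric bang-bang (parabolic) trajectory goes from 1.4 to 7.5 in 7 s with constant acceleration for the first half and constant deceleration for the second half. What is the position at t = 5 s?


Symmetric rest-to-rest: each phase covers (pf-p0)/2 in time T/2. 0.5*a*(T/2)^2 = (pf-p0)/2 => a = 4*(pf-p0)/T^2
a = 4*(7.5-1.4)/7^2 = 0.498
t = 5 is in the deceleration phase (t > T/2).
p = pf - 0.5*a*(T-t)^2 = 7.5 - 0.5*0.498*2^2
= 6.5041


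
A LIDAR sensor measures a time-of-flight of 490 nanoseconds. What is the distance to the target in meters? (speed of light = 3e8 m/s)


tof = 490 ns = 4.9e-07 s
dist = c * tof / 2
= 3e8 * 4.9e-07 / 2
= 73.5 m


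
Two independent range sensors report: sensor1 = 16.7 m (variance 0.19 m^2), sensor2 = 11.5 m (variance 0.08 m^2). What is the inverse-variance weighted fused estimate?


w1 = (1/var1) / (1/var1 + 1/var2)
   = 5.2632 / (5.2632 + 12.5) = 0.2963
w2 = 1 - w1 = 0.7037
fused = w1*s1 + w2*s2 = 4.9481 + 8.0926
= 13.0407 m


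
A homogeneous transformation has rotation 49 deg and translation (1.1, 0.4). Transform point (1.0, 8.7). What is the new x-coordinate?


x' = cos(theta)*px - sin(theta)*py + tx
= 0.6561*1.0 - 0.7547*8.7 + 1.1
= -4.8099


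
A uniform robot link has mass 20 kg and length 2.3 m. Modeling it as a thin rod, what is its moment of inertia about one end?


I = (1/3) * m * L^2
= (1/3) * 20 * 2.3^2
= 0.333333 * 20 * 5.29
= 35.2667 kg*m^2


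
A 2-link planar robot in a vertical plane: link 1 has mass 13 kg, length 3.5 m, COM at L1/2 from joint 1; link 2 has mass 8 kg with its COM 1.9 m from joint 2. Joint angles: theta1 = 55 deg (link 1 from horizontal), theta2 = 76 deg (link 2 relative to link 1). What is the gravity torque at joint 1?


Horizontal distance from joint 1 to link-1 COM:
  x_c1 = (L1/2)*cos(t1) = 1.75 * 0.5736 = 1.0038 m
Horizontal distance from joint 1 to link-2 COM:
  x_c2 = L1*cos(t1) + Lc2*cos(t1+t2)
       = 3.5*0.5736 + 1.9*-0.6561 = 0.761 m
tau1 = m1*g*x_c1 + m2*g*x_c2
     = 13*9.81*1.0038 + 8*9.81*0.761
     = 128.0094 + 59.7237
     = 187.7331 Nm


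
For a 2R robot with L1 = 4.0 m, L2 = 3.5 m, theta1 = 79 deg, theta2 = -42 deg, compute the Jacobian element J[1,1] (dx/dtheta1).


J[1,1] = -L1*sin(t1) - L2*sin(t1+t2)
= -4.0*sin(79) - 3.5*sin(37)
= -6.0329


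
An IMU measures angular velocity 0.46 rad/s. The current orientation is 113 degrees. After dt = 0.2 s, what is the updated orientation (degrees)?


delta_theta = w * dt = 0.46 * 0.2 = 0.092 rad
= 5.2712 deg
theta_new = 113 + 5.2712 = 118.2712 deg


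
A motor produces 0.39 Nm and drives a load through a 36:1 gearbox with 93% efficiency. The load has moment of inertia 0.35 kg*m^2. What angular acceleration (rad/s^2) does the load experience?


tau_out = tau_motor * N * eta
= 0.39 * 36 * 0.93 = 13.0572 Nm
alpha = tau_out / I = 13.0572 / 0.35
= 37.3063 rad/s^2


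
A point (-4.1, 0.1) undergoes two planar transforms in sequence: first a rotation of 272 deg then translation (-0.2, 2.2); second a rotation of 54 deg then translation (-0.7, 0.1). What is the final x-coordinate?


After transform 1:
x1 = cos(272)*-4.1 - sin(272)*0.1 + -0.2 = -0.2431
y1 = sin(272)*-4.1 + cos(272)*0.1 + 2.2 = 6.301
After transform 2:
x2 = cos(54)*-0.2431 - sin(54)*6.301 + -0.7
= -5.9405


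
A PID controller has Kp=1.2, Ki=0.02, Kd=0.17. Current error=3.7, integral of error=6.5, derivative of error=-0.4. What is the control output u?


u = Kp*e + Ki*int(e) + Kd*de/dt
= 1.2*3.7 + 0.02*6.5 + 0.17*(-0.4)
= 4.44 + 0.13 + -0.068
= 4.502


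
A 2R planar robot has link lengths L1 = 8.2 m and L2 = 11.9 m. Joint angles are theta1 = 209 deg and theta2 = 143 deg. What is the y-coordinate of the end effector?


Convert angles to radians: theta1 = 3.6477, theta2 = 2.4958
y = L1*sin(theta1) + L2*sin(theta1+theta2)
y = -3.9754 + -1.6562
y = -5.6316


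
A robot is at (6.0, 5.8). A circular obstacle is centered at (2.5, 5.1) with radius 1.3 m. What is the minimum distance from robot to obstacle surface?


center_dist = sqrt((6.0-2.5)^2 + (5.8-5.1)^2)
= sqrt(12.25 + 0.49)
= 3.5693
min_dist = center_dist - radius = 3.5693 - 1.3 = 2.2693 m


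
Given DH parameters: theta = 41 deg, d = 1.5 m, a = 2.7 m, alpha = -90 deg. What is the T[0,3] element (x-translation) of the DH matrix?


T[0,3] = a * cos(theta)
= 2.7 * cos(41 deg)
= 2.7 * 0.7547
= 2.0377


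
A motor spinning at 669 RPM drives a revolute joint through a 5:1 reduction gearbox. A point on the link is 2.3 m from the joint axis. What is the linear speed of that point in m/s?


omega_motor = 669 * 2*pi/60 = 70.0575 rad/s
omega_joint = omega_motor / 5 = 14.0115 rad/s
v = omega_joint * r = 14.0115 * 2.3
= 32.2265 m/s


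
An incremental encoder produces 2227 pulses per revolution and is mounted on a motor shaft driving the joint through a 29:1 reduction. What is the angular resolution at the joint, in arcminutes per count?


counts per rev = 2227
effective counts at joint = 2227 * 29 = 64583
resolution = 360*60 / 64583
= 0.3345 arcmin/count


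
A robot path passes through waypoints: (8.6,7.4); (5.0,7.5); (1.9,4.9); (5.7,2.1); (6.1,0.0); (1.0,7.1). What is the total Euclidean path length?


Segment lengths:
  seg1 = sqrt((-3.6)^2 + (0.1)^2) = 3.6014
  seg2 = sqrt((-3.1)^2 + (-2.6)^2) = 4.046
  seg3 = sqrt((3.8)^2 + (-2.8)^2) = 4.7202
  seg4 = sqrt((0.4)^2 + (-2.1)^2) = 2.1378
  seg5 = sqrt((-5.1)^2 + (7.1)^2) = 8.7419
Total = 23.2472


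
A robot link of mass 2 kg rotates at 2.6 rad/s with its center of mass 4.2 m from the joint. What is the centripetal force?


F = m * omega^2 * r
= 2 * 2.6^2 * 4.2
= 2 * 6.76 * 4.2
= 56.784 N


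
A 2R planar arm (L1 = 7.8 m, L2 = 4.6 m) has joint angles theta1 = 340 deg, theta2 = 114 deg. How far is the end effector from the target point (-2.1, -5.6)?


End effector via forward kinematics:
x = L1*cos(t1) + L2*cos(t1+t2) = 7.0087
y = L1*sin(t1) + L2*sin(t1+t2) = 1.921
Distance to target:
d = sqrt((-2.1 - 7.0087)^2 + (-5.6 - 1.921)^2)
= sqrt(82.9688 + 56.566)
= 11.8125 m


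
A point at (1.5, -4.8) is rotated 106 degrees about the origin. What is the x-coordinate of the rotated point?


x' = x*cos(theta) - y*sin(theta)
cos(106 deg) = -0.2756, sin(106 deg) = 0.9613
x' = 1.5 * -0.2756 - -4.8 * 0.9613
= -0.4135 - -4.6141
= 4.2006


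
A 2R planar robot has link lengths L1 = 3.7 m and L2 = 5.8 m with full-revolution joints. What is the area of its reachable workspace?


r_max = L1 + L2 = 9.5 m
r_min = |L1 - L2| = 2.1 m
Area = pi*(r_max^2 - r_min^2)
= pi*(90.25 - 4.41)
= pi * 85.84
= 269.6743 m^2


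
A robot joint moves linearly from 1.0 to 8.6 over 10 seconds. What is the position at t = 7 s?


s = t/T = 7/10 = 0.7
p(t) = p0 + (pf-p0)*s
= 1.0 + (8.6 - 1.0) * 0.7
= 6.32


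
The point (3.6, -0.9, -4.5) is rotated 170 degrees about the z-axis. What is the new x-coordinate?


Rotation about z-axis: x' = x*cos(theta) - y*sin(theta)
= 3.6 * -0.9848 - -0.9 * 0.1736
= -3.389


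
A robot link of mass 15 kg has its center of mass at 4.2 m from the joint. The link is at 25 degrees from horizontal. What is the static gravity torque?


tau = m*g*L*cos(angle)
= 15 * 9.81 * 4.2 * cos(25 deg)
= 15 * 9.81 * 4.2 * 0.9063
= 560.1254 Nm


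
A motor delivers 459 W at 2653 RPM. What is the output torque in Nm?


omega = 2653 * 2*pi/60 = 277.8215 rad/s
tau = P / omega = 459 / 277.8215
= 1.6521 Nm


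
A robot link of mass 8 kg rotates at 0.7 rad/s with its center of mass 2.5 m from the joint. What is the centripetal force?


F = m * omega^2 * r
= 8 * 0.7^2 * 2.5
= 8 * 0.49 * 2.5
= 9.8 N


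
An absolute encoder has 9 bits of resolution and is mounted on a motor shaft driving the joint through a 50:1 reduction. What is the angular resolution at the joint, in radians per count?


counts = 2^9 = 512
effective counts at joint = 512 * 50 = 25600
resolution = 2*pi / 25600
= 2.4544e-04 rad/count


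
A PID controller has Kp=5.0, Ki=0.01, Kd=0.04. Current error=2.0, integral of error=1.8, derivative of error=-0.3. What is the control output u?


u = Kp*e + Ki*int(e) + Kd*de/dt
= 5.0*2.0 + 0.01*1.8 + 0.04*(-0.3)
= 10.0 + 0.018 + -0.012
= 10.006


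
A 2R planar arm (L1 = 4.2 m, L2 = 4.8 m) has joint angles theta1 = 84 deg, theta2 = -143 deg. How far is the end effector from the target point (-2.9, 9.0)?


End effector via forward kinematics:
x = L1*cos(t1) + L2*cos(t1+t2) = 2.9112
y = L1*sin(t1) + L2*sin(t1+t2) = 0.0626
Distance to target:
d = sqrt((-2.9 - 2.9112)^2 + (9.0 - 0.0626)^2)
= sqrt(33.7701 + 79.8773)
= 10.6606 m


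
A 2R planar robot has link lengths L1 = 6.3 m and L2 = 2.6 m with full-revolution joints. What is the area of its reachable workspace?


r_max = L1 + L2 = 8.9 m
r_min = |L1 - L2| = 3.7 m
Area = pi*(r_max^2 - r_min^2)
= pi*(79.21 - 13.69)
= pi * 65.52
= 205.8372 m^2


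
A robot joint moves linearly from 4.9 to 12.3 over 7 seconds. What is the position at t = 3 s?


s = t/T = 3/7 = 0.4286
p(t) = p0 + (pf-p0)*s
= 4.9 + (12.3 - 4.9) * 0.4286
= 8.0714


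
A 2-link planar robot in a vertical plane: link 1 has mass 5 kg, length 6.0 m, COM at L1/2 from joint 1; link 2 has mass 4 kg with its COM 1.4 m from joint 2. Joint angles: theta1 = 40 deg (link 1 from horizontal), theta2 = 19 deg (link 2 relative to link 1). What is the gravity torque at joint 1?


Horizontal distance from joint 1 to link-1 COM:
  x_c1 = (L1/2)*cos(t1) = 3.0 * 0.766 = 2.2981 m
Horizontal distance from joint 1 to link-2 COM:
  x_c2 = L1*cos(t1) + Lc2*cos(t1+t2)
       = 6.0*0.766 + 1.4*0.515 = 5.3173 m
tau1 = m1*g*x_c1 + m2*g*x_c2
     = 5*9.81*2.2981 + 4*9.81*5.3173
     = 112.7234 + 208.6516
     = 321.3751 Nm


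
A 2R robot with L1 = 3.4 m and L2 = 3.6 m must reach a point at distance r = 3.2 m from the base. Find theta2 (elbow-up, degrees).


cos(theta2) = (r^2 - L1^2 - L2^2) / (2*L1*L2)
cos(theta2) = (10.24 - 11.56 - 12.96) / 24.48
cos(theta2) = -0.583333
theta2 = 125.6853 degrees


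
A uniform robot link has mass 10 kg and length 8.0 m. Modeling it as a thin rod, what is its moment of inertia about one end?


I = (1/3) * m * L^2
= (1/3) * 10 * 8.0^2
= 0.333333 * 10 * 64.0
= 213.3333 kg*m^2


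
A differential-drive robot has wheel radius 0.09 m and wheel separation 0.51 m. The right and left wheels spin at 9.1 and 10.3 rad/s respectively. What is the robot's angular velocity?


vR = r*wR = 0.09*9.1 = 0.819 m/s
vL = r*wL = 0.09*10.3 = 0.927 m/s
v = (vR+vL)/2 = 0.873 m/s
omega = (vR-vL)/L = -0.2118 rad/s
angular velocity = -0.2118 rad/s


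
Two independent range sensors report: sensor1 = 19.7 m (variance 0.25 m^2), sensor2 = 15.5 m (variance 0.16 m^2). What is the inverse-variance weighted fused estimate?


w1 = (1/var1) / (1/var1 + 1/var2)
   = 4.0 / (4.0 + 6.25) = 0.3902
w2 = 1 - w1 = 0.6098
fused = w1*s1 + w2*s2 = 7.6878 + 9.4512
= 17.139 m


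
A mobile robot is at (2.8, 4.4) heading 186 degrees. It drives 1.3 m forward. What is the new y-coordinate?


y_new = y0 + d*sin(theta)
= 4.4 + 1.3*sin(186)
= 4.4 + -0.1359
= 4.2641


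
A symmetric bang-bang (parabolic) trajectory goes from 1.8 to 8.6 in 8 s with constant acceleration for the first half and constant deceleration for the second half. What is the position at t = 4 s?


Symmetric rest-to-rest: each phase covers (pf-p0)/2 in time T/2. 0.5*a*(T/2)^2 = (pf-p0)/2 => a = 4*(pf-p0)/T^2
a = 4*(8.6-1.8)/8^2 = 0.425
t = 4 is in the acceleration phase (t <= T/2).
p = p0 + 0.5*a*t^2 = 1.8 + 0.5*0.425*4^2
= 5.2


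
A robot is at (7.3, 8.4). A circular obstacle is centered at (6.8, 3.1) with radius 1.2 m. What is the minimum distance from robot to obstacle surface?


center_dist = sqrt((7.3-6.8)^2 + (8.4-3.1)^2)
= sqrt(0.25 + 28.09)
= 5.3235
min_dist = center_dist - radius = 5.3235 - 1.2 = 4.1235 m


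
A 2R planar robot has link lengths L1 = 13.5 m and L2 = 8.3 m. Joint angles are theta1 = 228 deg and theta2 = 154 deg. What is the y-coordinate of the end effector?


Convert angles to radians: theta1 = 3.9794, theta2 = 2.6878
y = L1*sin(theta1) + L2*sin(theta1+theta2)
y = -10.0325 + 3.1092
y = -6.9232


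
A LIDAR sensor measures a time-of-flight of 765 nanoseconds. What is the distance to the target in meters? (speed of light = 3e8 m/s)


tof = 765 ns = 7.65e-07 s
dist = c * tof / 2
= 3e8 * 7.65e-07 / 2
= 114.75 m


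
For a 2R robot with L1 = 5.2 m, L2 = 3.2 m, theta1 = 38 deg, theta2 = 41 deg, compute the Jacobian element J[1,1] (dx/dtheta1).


J[1,1] = -L1*sin(t1) - L2*sin(t1+t2)
= -5.2*sin(38) - 3.2*sin(79)
= -6.3426


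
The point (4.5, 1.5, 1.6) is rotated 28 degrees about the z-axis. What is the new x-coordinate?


Rotation about z-axis: x' = x*cos(theta) - y*sin(theta)
= 4.5 * 0.8829 - 1.5 * 0.4695
= 3.2691


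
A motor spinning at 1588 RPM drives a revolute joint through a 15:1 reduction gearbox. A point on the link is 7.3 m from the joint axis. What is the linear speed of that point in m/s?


omega_motor = 1588 * 2*pi/60 = 166.295 rad/s
omega_joint = omega_motor / 15 = 11.0863 rad/s
v = omega_joint * r = 11.0863 * 7.3
= 80.9302 m/s


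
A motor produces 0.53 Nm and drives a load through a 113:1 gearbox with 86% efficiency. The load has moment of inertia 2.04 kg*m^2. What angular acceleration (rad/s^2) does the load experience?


tau_out = tau_motor * N * eta
= 0.53 * 113 * 0.86 = 51.5054 Nm
alpha = tau_out / I = 51.5054 / 2.04
= 25.2477 rad/s^2


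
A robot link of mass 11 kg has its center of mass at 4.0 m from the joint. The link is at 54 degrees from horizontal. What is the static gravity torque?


tau = m*g*L*cos(angle)
= 11 * 9.81 * 4.0 * cos(54 deg)
= 11 * 9.81 * 4.0 * 0.5878
= 253.7116 Nm


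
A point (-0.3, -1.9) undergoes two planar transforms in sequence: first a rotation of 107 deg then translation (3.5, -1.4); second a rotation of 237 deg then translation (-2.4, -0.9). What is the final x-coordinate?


After transform 1:
x1 = cos(107)*-0.3 - sin(107)*-1.9 + 3.5 = 5.4047
y1 = sin(107)*-0.3 + cos(107)*-1.9 + -1.4 = -1.1314
After transform 2:
x2 = cos(237)*5.4047 - sin(237)*-1.1314 + -2.4
= -6.2925


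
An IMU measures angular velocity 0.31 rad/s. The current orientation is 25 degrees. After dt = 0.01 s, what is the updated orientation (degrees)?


delta_theta = w * dt = 0.31 * 0.01 = 0.0031 rad
= 0.1776 deg
theta_new = 25 + 0.1776 = 25.1776 deg


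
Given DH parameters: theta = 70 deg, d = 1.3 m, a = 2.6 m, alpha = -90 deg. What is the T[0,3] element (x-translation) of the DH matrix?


T[0,3] = a * cos(theta)
= 2.6 * cos(70 deg)
= 2.6 * 0.342
= 0.8893


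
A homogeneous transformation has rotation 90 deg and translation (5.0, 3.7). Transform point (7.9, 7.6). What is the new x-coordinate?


x' = cos(theta)*px - sin(theta)*py + tx
= 0.0*7.9 - 1.0*7.6 + 5.0
= -2.6


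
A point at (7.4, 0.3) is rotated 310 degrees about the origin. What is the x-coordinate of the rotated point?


x' = x*cos(theta) - y*sin(theta)
cos(310 deg) = 0.6428, sin(310 deg) = -0.766
x' = 7.4 * 0.6428 - 0.3 * -0.766
= 4.7566 - -0.2298
= 4.9864


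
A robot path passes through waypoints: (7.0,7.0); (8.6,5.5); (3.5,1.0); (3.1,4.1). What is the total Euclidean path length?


Segment lengths:
  seg1 = sqrt((1.6)^2 + (-1.5)^2) = 2.1932
  seg2 = sqrt((-5.1)^2 + (-4.5)^2) = 6.8015
  seg3 = sqrt((-0.4)^2 + (3.1)^2) = 3.1257
Total = 12.1203


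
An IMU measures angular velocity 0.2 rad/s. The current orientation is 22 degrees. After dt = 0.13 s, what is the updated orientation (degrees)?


delta_theta = w * dt = 0.2 * 0.13 = 0.026 rad
= 1.4897 deg
theta_new = 22 + 1.4897 = 23.4897 deg


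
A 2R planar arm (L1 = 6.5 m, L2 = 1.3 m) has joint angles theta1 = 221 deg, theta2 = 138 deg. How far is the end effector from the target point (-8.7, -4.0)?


End effector via forward kinematics:
x = L1*cos(t1) + L2*cos(t1+t2) = -3.6058
y = L1*sin(t1) + L2*sin(t1+t2) = -4.2871
Distance to target:
d = sqrt((-8.7 - -3.6058)^2 + (-4.0 - -4.2871)^2)
= sqrt(25.9508 + 0.0824)
= 5.1023 m


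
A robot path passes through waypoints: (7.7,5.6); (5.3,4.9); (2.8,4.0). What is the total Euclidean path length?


Segment lengths:
  seg1 = sqrt((-2.4)^2 + (-0.7)^2) = 2.5
  seg2 = sqrt((-2.5)^2 + (-0.9)^2) = 2.6571
Total = 5.1571


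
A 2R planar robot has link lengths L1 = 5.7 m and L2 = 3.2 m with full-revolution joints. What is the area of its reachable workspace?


r_max = L1 + L2 = 8.9 m
r_min = |L1 - L2| = 2.5 m
Area = pi*(r_max^2 - r_min^2)
= pi*(79.21 - 6.25)
= pi * 72.96
= 229.2106 m^2


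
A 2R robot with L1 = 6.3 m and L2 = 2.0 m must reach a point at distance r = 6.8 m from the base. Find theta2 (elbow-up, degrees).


cos(theta2) = (r^2 - L1^2 - L2^2) / (2*L1*L2)
cos(theta2) = (46.24 - 39.69 - 4.0) / 25.2
cos(theta2) = 0.10119
theta2 = 84.1923 degrees


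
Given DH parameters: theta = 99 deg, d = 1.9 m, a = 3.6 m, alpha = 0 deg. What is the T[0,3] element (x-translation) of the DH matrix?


T[0,3] = a * cos(theta)
= 3.6 * cos(99 deg)
= 3.6 * -0.1564
= -0.5632


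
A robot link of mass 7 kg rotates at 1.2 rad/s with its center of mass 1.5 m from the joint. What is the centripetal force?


F = m * omega^2 * r
= 7 * 1.2^2 * 1.5
= 7 * 1.44 * 1.5
= 15.12 N


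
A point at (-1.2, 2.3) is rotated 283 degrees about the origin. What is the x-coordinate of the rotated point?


x' = x*cos(theta) - y*sin(theta)
cos(283 deg) = 0.225, sin(283 deg) = -0.9744
x' = -1.2 * 0.225 - 2.3 * -0.9744
= -0.2699 - -2.2411
= 1.9711


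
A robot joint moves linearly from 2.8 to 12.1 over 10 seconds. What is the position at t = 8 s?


s = t/T = 8/10 = 0.8
p(t) = p0 + (pf-p0)*s
= 2.8 + (12.1 - 2.8) * 0.8
= 10.24


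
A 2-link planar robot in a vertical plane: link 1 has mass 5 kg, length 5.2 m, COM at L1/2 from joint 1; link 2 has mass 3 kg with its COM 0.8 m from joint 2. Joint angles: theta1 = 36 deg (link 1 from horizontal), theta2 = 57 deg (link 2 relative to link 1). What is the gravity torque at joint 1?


Horizontal distance from joint 1 to link-1 COM:
  x_c1 = (L1/2)*cos(t1) = 2.6 * 0.809 = 2.1034 m
Horizontal distance from joint 1 to link-2 COM:
  x_c2 = L1*cos(t1) + Lc2*cos(t1+t2)
       = 5.2*0.809 + 0.8*-0.0523 = 4.165 m
tau1 = m1*g*x_c1 + m2*g*x_c2
     = 5*9.81*2.1034 + 3*9.81*4.165
     = 103.1739 + 122.5765
     = 225.7505 Nm


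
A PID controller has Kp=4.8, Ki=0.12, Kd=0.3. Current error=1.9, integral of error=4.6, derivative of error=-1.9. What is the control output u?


u = Kp*e + Ki*int(e) + Kd*de/dt
= 4.8*1.9 + 0.12*4.6 + 0.3*(-1.9)
= 9.12 + 0.552 + -0.57
= 9.102


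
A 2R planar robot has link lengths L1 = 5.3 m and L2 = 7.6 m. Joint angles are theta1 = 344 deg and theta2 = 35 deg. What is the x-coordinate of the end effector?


Convert angles to radians: theta1 = 6.0039, theta2 = 0.6109
x = L1*cos(theta1) + L2*cos(theta1+theta2)
x = 5.0947 + 7.1859
x = 12.2806


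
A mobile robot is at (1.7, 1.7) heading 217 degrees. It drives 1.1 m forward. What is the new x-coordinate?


x_new = x0 + d*cos(theta)
= 1.7 + 1.1*cos(217)
= 1.7 + -0.8785
= 0.8215


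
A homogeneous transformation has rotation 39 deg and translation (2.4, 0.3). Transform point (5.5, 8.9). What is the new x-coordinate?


x' = cos(theta)*px - sin(theta)*py + tx
= 0.7771*5.5 - 0.6293*8.9 + 2.4
= 1.0734


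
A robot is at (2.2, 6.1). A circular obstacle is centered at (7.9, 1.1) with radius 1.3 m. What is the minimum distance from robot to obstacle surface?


center_dist = sqrt((2.2-7.9)^2 + (6.1-1.1)^2)
= sqrt(32.49 + 25.0)
= 7.5822
min_dist = center_dist - radius = 7.5822 - 1.3 = 6.2822 m


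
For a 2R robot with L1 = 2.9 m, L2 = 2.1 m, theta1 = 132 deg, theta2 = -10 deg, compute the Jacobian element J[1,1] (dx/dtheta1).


J[1,1] = -L1*sin(t1) - L2*sin(t1+t2)
= -2.9*sin(132) - 2.1*sin(122)
= -3.936


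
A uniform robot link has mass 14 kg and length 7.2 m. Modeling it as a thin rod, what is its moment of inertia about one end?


I = (1/3) * m * L^2
= (1/3) * 14 * 7.2^2
= 0.333333 * 14 * 51.84
= 241.92 kg*m^2


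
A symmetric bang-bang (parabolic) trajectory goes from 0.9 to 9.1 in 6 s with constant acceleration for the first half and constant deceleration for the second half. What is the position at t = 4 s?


Symmetric rest-to-rest: each phase covers (pf-p0)/2 in time T/2. 0.5*a*(T/2)^2 = (pf-p0)/2 => a = 4*(pf-p0)/T^2
a = 4*(9.1-0.9)/6^2 = 0.9111
t = 4 is in the deceleration phase (t > T/2).
p = pf - 0.5*a*(T-t)^2 = 9.1 - 0.5*0.9111*2^2
= 7.2778


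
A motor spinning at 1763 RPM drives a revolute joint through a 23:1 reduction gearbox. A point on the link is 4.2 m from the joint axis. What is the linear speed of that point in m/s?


omega_motor = 1763 * 2*pi/60 = 184.6209 rad/s
omega_joint = omega_motor / 23 = 8.027 rad/s
v = omega_joint * r = 8.027 * 4.2
= 33.7134 m/s


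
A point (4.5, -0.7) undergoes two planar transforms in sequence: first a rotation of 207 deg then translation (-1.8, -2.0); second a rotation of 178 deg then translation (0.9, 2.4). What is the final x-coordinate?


After transform 1:
x1 = cos(207)*4.5 - sin(207)*-0.7 + -1.8 = -6.1273
y1 = sin(207)*4.5 + cos(207)*-0.7 + -2.0 = -3.4193
After transform 2:
x2 = cos(178)*-6.1273 - sin(178)*-3.4193 + 0.9
= 7.1429


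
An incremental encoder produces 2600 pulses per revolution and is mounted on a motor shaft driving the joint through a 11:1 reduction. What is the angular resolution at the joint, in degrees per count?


counts per rev = 2600
effective counts at joint = 2600 * 11 = 28600
resolution = 360 / 28600
= 0.0126 deg/count


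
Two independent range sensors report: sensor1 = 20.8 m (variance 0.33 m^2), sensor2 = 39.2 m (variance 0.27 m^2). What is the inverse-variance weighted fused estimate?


w1 = (1/var1) / (1/var1 + 1/var2)
   = 3.0303 / (3.0303 + 3.7037) = 0.45
w2 = 1 - w1 = 0.55
fused = w1*s1 + w2*s2 = 9.36 + 21.56
= 30.92 m


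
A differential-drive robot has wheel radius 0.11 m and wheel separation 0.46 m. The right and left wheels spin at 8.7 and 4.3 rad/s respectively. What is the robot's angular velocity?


vR = r*wR = 0.11*8.7 = 0.957 m/s
vL = r*wL = 0.11*4.3 = 0.473 m/s
v = (vR+vL)/2 = 0.715 m/s
omega = (vR-vL)/L = 1.0522 rad/s
angular velocity = 1.0522 rad/s


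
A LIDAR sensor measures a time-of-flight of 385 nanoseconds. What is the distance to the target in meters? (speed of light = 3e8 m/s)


tof = 385 ns = 3.85e-07 s
dist = c * tof / 2
= 3e8 * 3.85e-07 / 2
= 57.75 m


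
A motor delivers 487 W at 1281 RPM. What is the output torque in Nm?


omega = 1281 * 2*pi/60 = 134.146 rad/s
tau = P / omega = 487 / 134.146
= 3.6304 Nm


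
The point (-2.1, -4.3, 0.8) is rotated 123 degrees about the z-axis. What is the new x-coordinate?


Rotation about z-axis: x' = x*cos(theta) - y*sin(theta)
= -2.1 * -0.5446 - -4.3 * 0.8387
= 4.75


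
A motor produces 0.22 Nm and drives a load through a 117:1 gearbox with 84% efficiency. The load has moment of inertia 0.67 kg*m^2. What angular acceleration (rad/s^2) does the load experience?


tau_out = tau_motor * N * eta
= 0.22 * 117 * 0.84 = 21.6216 Nm
alpha = tau_out / I = 21.6216 / 0.67
= 32.271 rad/s^2


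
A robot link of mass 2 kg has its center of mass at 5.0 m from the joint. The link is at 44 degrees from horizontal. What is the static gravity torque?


tau = m*g*L*cos(angle)
= 2 * 9.81 * 5.0 * cos(44 deg)
= 2 * 9.81 * 5.0 * 0.7193
= 70.5672 Nm


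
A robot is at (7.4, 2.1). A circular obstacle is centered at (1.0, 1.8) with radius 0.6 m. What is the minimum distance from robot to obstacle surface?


center_dist = sqrt((7.4-1.0)^2 + (2.1-1.8)^2)
= sqrt(40.96 + 0.09)
= 6.407
min_dist = center_dist - radius = 6.407 - 0.6 = 5.807 m


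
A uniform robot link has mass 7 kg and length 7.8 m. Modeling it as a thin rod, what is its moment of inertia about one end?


I = (1/3) * m * L^2
= (1/3) * 7 * 7.8^2
= 0.333333 * 7 * 60.84
= 141.96 kg*m^2


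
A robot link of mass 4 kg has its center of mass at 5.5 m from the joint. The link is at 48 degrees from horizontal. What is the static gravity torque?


tau = m*g*L*cos(angle)
= 4 * 9.81 * 5.5 * cos(48 deg)
= 4 * 9.81 * 5.5 * 0.6691
= 144.4118 Nm


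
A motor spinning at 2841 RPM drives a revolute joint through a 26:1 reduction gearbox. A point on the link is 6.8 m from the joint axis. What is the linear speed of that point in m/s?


omega_motor = 2841 * 2*pi/60 = 297.5088 rad/s
omega_joint = omega_motor / 26 = 11.4426 rad/s
v = omega_joint * r = 11.4426 * 6.8
= 77.81 m/s


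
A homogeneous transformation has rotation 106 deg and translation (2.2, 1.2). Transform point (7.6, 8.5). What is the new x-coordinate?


x' = cos(theta)*px - sin(theta)*py + tx
= -0.2756*7.6 - 0.9613*8.5 + 2.2
= -8.0656


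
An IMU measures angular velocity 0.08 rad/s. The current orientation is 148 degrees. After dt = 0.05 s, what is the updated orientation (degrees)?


delta_theta = w * dt = 0.08 * 0.05 = 0.004 rad
= 0.2292 deg
theta_new = 148 + 0.2292 = 148.2292 deg


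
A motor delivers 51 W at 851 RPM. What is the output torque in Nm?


omega = 851 * 2*pi/60 = 89.1165 rad/s
tau = P / omega = 51 / 89.1165
= 0.5723 Nm


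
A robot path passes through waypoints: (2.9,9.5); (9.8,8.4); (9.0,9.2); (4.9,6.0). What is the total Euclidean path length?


Segment lengths:
  seg1 = sqrt((6.9)^2 + (-1.1)^2) = 6.9871
  seg2 = sqrt((-0.8)^2 + (0.8)^2) = 1.1314
  seg3 = sqrt((-4.1)^2 + (-3.2)^2) = 5.201
Total = 13.3195


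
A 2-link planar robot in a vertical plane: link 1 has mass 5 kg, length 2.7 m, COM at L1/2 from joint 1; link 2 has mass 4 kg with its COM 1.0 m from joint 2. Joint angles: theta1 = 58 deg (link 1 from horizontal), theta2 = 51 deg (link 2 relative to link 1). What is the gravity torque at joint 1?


Horizontal distance from joint 1 to link-1 COM:
  x_c1 = (L1/2)*cos(t1) = 1.35 * 0.5299 = 0.7154 m
Horizontal distance from joint 1 to link-2 COM:
  x_c2 = L1*cos(t1) + Lc2*cos(t1+t2)
       = 2.7*0.5299 + 1.0*-0.3256 = 1.1052 m
tau1 = m1*g*x_c1 + m2*g*x_c2
     = 5*9.81*0.7154 + 4*9.81*1.1052
     = 35.0899 + 43.3686
     = 78.4585 Nm


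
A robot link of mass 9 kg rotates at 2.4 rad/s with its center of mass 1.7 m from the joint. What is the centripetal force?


F = m * omega^2 * r
= 9 * 2.4^2 * 1.7
= 9 * 5.76 * 1.7
= 88.128 N


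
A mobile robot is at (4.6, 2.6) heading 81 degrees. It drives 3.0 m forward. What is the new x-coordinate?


x_new = x0 + d*cos(theta)
= 4.6 + 3.0*cos(81)
= 4.6 + 0.4693
= 5.0693


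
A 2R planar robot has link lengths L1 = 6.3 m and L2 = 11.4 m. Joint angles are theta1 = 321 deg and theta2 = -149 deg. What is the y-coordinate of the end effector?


Convert angles to radians: theta1 = 5.6025, theta2 = -2.6005
y = L1*sin(theta1) + L2*sin(theta1+theta2)
y = -3.9647 + 1.5866
y = -2.3781


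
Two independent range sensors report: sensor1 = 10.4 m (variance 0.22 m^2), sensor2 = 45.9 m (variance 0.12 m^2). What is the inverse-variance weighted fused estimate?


w1 = (1/var1) / (1/var1 + 1/var2)
   = 4.5455 / (4.5455 + 8.3333) = 0.3529
w2 = 1 - w1 = 0.6471
fused = w1*s1 + w2*s2 = 3.6706 + 29.7
= 33.3706 m


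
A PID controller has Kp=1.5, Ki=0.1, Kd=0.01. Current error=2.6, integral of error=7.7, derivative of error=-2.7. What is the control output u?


u = Kp*e + Ki*int(e) + Kd*de/dt
= 1.5*2.6 + 0.1*7.7 + 0.01*(-2.7)
= 3.9 + 0.77 + -0.027
= 4.643


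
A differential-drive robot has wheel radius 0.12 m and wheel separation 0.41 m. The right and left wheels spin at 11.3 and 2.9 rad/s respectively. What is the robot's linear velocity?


vR = r*wR = 0.12*11.3 = 1.356 m/s
vL = r*wL = 0.12*2.9 = 0.348 m/s
v = (vR+vL)/2 = 0.852 m/s
omega = (vR-vL)/L = 2.4585 rad/s
linear velocity = 0.852 m/s


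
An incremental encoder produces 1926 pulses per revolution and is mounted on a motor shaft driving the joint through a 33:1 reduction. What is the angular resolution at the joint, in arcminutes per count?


counts per rev = 1926
effective counts at joint = 1926 * 33 = 63558
resolution = 360*60 / 63558
= 0.3398 arcmin/count


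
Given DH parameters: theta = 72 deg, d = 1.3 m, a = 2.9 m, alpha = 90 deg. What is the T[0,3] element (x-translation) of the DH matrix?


T[0,3] = a * cos(theta)
= 2.9 * cos(72 deg)
= 2.9 * 0.309
= 0.8961


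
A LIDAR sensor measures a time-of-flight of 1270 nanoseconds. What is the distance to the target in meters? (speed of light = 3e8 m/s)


tof = 1270 ns = 1.27e-06 s
dist = c * tof / 2
= 3e8 * 1.27e-06 / 2
= 190.5 m


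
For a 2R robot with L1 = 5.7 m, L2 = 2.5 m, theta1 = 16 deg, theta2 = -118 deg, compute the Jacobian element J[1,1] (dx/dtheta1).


J[1,1] = -L1*sin(t1) - L2*sin(t1+t2)
= -5.7*sin(16) - 2.5*sin(-102)
= 0.8742


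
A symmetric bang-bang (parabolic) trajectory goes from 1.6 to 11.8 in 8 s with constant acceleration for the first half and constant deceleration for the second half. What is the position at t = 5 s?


Symmetric rest-to-rest: each phase covers (pf-p0)/2 in time T/2. 0.5*a*(T/2)^2 = (pf-p0)/2 => a = 4*(pf-p0)/T^2
a = 4*(11.8-1.6)/8^2 = 0.6375
t = 5 is in the deceleration phase (t > T/2).
p = pf - 0.5*a*(T-t)^2 = 11.8 - 0.5*0.6375*3^2
= 8.9313


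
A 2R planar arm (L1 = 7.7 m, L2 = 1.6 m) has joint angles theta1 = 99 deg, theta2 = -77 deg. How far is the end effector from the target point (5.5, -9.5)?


End effector via forward kinematics:
x = L1*cos(t1) + L2*cos(t1+t2) = 0.2789
y = L1*sin(t1) + L2*sin(t1+t2) = 8.2046
Distance to target:
d = sqrt((5.5 - 0.2789)^2 + (-9.5 - 8.2046)^2)
= sqrt(27.2594 + 313.4518)
= 18.4584 m


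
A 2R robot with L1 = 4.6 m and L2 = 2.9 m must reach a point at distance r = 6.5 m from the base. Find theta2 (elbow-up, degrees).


cos(theta2) = (r^2 - L1^2 - L2^2) / (2*L1*L2)
cos(theta2) = (42.25 - 21.16 - 8.41) / 26.68
cos(theta2) = 0.475262
theta2 = 61.6236 degrees
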